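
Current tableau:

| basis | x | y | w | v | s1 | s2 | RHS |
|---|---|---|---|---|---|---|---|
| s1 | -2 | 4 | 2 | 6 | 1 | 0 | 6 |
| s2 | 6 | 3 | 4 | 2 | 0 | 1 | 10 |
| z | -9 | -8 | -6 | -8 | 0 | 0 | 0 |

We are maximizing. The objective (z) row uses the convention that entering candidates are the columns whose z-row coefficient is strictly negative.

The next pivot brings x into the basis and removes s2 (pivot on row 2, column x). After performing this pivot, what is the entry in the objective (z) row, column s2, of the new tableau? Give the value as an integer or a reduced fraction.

Pivot element is row 2, column x: 6.
Normalize row 2: new (row 2, s2) = 1/6 = 1/6.
z-row ← z-row − (-9)·(new row 2): 0 − (-9)·(1/6) = 3/2.

3/2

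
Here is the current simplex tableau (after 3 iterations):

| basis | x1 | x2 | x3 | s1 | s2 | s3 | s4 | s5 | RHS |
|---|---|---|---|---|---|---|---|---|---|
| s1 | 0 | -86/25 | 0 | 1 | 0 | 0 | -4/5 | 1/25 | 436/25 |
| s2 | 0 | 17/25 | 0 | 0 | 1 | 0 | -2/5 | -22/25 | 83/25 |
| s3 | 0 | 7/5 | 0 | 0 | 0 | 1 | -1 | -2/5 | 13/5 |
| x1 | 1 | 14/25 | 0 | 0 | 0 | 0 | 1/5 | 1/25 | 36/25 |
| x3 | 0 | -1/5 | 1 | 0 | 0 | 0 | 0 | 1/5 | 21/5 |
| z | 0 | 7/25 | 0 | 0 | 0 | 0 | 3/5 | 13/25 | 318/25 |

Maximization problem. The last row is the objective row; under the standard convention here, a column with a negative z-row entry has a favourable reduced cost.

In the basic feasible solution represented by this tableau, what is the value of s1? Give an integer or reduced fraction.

s1 is basic (row 1); its value is the RHS of that row: 436/25.

436/25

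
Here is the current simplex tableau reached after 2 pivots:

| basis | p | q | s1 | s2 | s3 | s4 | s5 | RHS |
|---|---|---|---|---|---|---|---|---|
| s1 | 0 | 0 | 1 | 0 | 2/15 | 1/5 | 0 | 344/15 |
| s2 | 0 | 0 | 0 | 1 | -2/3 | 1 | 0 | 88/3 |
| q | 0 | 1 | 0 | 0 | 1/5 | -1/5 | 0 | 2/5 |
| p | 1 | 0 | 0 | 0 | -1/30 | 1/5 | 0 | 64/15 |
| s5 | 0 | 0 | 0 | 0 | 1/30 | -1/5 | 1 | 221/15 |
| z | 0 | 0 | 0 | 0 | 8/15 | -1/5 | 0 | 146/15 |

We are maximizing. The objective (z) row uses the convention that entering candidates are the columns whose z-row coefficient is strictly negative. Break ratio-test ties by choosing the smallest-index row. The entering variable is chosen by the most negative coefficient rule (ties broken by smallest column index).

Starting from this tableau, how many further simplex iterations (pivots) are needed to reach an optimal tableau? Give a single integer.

pivot: s4 in, p out → z = 14
No improving column remains; optimal.

1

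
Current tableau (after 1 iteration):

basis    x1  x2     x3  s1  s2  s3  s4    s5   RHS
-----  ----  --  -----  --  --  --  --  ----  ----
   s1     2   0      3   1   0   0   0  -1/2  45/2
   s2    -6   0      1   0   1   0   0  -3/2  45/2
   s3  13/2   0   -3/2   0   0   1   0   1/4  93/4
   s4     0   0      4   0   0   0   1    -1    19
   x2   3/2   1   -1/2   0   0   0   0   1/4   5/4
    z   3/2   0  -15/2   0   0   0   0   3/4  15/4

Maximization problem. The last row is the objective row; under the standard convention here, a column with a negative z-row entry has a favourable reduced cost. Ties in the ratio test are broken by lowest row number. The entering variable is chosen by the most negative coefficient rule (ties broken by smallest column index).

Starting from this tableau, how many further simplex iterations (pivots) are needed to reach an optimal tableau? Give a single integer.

pivot: x3 in, s4 out → z = 315/8
pivot: s5 in, x2 out → z = 72
No improving column remains; optimal.

2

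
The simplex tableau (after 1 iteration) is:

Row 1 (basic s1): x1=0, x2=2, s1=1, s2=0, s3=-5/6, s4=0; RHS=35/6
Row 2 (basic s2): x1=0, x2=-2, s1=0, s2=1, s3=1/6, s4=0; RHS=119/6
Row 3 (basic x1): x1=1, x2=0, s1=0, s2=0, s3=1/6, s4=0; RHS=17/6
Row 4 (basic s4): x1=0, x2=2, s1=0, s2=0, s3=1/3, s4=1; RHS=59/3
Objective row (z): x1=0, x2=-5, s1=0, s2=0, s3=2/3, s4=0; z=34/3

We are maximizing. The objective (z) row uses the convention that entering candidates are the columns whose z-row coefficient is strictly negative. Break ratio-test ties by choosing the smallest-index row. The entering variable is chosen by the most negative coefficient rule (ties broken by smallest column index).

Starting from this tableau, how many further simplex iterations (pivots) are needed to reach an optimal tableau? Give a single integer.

2

pivot: x2 in, s1 out → z = 311/12
pivot: s3 in, s4 out → z = 299/7
No improving column remains; optimal.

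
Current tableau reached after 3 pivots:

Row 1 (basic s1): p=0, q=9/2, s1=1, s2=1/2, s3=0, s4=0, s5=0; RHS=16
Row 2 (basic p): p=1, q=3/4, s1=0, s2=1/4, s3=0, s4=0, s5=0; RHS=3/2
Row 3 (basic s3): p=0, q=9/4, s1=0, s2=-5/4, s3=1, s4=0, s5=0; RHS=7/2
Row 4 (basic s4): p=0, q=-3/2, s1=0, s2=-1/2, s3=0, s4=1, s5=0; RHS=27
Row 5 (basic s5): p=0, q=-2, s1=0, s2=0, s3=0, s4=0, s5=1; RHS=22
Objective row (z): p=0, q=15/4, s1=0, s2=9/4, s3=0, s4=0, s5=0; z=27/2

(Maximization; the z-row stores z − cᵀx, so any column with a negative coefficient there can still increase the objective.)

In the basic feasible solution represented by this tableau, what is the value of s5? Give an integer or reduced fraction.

22

s5 is basic (row 5); its value is the RHS of that row: 22.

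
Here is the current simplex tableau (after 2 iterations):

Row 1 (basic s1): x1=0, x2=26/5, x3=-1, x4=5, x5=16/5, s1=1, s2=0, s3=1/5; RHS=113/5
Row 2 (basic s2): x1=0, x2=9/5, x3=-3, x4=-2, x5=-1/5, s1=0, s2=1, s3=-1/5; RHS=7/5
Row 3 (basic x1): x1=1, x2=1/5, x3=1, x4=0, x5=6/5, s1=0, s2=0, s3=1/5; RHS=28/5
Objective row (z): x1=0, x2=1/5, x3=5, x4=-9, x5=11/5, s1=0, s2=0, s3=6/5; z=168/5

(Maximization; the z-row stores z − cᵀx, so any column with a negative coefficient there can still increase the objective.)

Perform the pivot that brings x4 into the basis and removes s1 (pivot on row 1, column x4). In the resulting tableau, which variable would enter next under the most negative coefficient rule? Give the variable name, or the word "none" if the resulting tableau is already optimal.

Pivot element 5. New z-row = old z-row − (-9)·(row 1/5).
Updated z-row coefficients: x1: 0, x2: 239/25, x3: 16/5, x4: 0, x5: 199/25, s1: 9/5, s2: 0, s3: 39/25.
No coefficient is strictly negative; the tableau after this pivot is optimal.

none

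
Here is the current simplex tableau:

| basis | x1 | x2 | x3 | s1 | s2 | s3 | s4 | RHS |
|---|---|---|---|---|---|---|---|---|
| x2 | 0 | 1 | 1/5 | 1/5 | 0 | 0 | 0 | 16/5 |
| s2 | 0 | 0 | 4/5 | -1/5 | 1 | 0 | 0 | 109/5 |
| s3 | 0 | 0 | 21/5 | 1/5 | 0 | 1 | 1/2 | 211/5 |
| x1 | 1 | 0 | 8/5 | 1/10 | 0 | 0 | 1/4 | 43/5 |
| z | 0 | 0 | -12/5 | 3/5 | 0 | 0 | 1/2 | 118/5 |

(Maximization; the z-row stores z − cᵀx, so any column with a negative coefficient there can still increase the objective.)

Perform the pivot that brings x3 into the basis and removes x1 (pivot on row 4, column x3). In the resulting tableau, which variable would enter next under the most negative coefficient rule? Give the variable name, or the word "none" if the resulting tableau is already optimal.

none

Pivot element 8/5. New z-row = old z-row − (-12/5)·(row 4/(8/5)).
Updated z-row coefficients: x1: 3/2, x2: 0, x3: 0, s1: 3/4, s2: 0, s3: 0, s4: 7/8.
No coefficient is strictly negative; the tableau after this pivot is optimal.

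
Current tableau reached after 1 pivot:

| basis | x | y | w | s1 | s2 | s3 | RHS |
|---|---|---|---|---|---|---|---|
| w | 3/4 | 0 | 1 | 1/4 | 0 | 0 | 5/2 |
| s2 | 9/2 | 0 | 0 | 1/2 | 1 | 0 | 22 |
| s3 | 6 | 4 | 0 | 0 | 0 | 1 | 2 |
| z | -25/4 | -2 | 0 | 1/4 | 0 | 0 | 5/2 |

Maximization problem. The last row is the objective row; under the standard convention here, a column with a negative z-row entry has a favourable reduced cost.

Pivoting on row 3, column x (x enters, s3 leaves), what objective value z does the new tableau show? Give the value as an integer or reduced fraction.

Minimum ratio for x: 2/6 = 1/3.
z changes by −(z-row coeff of x)·ratio = −(-25/4)·(1/3) = 25/12.
New z = 5/2 + (25/12) = 55/12.

55/12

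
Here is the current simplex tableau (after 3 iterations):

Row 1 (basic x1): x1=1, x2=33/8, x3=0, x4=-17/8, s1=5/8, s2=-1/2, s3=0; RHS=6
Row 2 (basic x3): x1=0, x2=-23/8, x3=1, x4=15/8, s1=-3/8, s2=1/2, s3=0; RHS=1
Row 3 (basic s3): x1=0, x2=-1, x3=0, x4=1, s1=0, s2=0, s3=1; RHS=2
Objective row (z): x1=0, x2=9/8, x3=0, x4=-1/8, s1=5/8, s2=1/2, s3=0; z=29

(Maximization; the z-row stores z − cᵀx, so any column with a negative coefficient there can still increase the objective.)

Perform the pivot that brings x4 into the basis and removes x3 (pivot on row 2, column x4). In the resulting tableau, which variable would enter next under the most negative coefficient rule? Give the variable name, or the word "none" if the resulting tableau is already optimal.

none

Pivot element 15/8. New z-row = old z-row − (-1/8)·(row 2/(15/8)).
Updated z-row coefficients: x1: 0, x2: 14/15, x3: 1/15, x4: 0, s1: 3/5, s2: 8/15, s3: 0.
No coefficient is strictly negative; the tableau after this pivot is optimal.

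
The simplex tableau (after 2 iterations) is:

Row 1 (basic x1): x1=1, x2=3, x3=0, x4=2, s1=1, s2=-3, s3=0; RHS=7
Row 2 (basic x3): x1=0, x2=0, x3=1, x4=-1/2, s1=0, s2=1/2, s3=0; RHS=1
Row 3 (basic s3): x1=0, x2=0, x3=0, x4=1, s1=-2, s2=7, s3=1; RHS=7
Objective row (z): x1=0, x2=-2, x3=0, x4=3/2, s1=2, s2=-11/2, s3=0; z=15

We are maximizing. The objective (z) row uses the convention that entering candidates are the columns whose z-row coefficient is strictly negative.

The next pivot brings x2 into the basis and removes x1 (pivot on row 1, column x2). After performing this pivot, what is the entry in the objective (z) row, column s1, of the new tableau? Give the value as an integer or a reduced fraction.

8/3

Pivot element is row 1, column x2: 3.
Normalize row 1: new (row 1, s1) = 1/3 = 1/3.
z-row ← z-row − (-2)·(new row 1): 2 − (-2)·(1/3) = 8/3.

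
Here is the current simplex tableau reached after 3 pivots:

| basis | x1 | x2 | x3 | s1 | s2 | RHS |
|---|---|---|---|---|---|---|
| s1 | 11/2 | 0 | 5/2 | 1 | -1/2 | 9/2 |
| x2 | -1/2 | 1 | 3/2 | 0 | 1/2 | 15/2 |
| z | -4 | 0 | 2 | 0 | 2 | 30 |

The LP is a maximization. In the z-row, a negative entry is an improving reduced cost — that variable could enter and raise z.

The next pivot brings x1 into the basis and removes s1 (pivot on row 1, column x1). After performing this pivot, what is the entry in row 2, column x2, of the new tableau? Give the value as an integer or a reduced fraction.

1

Pivot element is row 1, column x1: 11/2.
Normalize row 1: new (row 1, x2) = 0/(11/2) = 0.
row 2 ← row 2 − (-1/2)·(new row 1): 1 − (-1/2)·0 = 1.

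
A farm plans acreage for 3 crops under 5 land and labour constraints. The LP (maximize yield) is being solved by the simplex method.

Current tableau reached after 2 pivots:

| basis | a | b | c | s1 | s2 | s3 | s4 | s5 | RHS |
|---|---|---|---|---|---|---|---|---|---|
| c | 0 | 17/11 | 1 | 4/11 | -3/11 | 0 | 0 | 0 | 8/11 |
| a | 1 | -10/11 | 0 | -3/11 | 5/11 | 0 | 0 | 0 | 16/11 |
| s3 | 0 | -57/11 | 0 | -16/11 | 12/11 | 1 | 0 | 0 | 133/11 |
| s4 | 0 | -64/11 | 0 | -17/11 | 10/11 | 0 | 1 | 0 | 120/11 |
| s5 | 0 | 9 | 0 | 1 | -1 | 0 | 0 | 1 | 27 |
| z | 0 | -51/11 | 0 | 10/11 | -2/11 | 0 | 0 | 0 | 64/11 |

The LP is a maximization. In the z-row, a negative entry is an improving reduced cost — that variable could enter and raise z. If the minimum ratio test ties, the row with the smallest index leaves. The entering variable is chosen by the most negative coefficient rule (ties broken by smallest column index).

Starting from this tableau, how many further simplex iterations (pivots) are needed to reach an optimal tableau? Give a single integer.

pivot: b in, c out → z = 8
pivot: s2 in, a out → z = 72/5
No improving column remains; optimal.

2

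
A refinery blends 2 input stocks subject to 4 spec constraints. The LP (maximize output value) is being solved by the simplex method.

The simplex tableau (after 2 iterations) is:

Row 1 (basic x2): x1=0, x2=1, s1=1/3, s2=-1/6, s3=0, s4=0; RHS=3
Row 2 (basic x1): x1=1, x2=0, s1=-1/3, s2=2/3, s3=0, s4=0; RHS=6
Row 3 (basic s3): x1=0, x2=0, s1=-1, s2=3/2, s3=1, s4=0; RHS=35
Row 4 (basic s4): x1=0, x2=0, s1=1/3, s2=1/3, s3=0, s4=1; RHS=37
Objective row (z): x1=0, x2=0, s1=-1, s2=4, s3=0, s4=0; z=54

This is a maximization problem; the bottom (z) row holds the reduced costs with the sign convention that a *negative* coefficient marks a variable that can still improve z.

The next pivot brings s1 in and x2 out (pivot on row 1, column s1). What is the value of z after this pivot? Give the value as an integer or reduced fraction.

63

Minimum ratio for s1: 3/(1/3) = 9.
z changes by −(z-row coeff of s1)·ratio = −(-1)·9 = 9.
New z = 54 + 9 = 63.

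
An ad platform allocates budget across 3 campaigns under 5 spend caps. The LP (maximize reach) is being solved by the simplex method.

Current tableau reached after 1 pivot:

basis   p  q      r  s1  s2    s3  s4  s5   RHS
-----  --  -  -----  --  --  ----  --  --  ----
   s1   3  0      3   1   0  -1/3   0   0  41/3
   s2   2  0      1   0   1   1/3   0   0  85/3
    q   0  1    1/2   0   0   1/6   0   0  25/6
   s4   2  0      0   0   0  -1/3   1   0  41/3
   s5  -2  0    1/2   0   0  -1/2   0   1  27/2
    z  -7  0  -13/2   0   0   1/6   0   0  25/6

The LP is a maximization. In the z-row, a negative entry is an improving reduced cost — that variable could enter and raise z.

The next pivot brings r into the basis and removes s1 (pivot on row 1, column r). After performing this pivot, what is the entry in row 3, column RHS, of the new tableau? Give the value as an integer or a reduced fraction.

17/9

Pivot element is row 1, column r: 3.
Normalize row 1: new (row 1, RHS) = (41/3)/3 = 41/9.
row 3 ← row 3 − (1/2)·(new row 1): 25/6 − (1/2)·(41/9) = 17/9.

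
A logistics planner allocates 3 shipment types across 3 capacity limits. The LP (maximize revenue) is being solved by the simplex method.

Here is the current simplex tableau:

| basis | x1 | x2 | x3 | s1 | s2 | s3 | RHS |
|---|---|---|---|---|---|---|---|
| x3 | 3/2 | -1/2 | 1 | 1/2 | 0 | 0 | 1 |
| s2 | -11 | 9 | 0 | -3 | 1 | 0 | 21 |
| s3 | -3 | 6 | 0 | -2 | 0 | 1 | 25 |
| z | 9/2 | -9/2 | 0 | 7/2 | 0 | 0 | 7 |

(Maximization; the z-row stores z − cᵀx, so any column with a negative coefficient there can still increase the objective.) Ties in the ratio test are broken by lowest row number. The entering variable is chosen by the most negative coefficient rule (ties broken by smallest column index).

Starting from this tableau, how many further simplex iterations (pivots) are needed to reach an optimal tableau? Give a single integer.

pivot: x2 in, s2 out → z = 35/2
pivot: x1 in, x3 out → z = 319/16
No improving column remains; optimal.

2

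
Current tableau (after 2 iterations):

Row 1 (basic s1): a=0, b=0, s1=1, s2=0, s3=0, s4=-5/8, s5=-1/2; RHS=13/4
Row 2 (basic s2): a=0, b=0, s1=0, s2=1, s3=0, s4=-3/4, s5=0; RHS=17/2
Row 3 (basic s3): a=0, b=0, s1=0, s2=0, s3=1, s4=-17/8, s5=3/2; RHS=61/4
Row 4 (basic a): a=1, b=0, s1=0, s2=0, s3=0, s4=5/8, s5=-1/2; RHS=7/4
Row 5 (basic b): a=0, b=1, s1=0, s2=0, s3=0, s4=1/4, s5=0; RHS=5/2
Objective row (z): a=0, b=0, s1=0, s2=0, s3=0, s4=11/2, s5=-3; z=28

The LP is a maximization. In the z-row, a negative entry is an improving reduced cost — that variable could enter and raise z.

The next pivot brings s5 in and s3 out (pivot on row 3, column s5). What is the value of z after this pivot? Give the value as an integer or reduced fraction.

Minimum ratio for s5: (61/4)/(3/2) = 61/6.
z changes by −(z-row coeff of s5)·ratio = −(-3)·(61/6) = 61/2.
New z = 28 + (61/2) = 117/2.

117/2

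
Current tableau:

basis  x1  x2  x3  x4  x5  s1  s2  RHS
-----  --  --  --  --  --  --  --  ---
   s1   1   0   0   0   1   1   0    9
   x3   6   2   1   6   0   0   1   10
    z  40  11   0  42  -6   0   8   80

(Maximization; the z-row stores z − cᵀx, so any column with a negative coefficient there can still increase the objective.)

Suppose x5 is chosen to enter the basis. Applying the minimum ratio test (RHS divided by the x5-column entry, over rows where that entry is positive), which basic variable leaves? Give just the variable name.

s1

Ratios: row 1 (s1): 9/1 = 9; row 2 (x3): entry 0 ≤ 0, skip.
Minimum ratio 9 is in the s1 row, so s1 leaves.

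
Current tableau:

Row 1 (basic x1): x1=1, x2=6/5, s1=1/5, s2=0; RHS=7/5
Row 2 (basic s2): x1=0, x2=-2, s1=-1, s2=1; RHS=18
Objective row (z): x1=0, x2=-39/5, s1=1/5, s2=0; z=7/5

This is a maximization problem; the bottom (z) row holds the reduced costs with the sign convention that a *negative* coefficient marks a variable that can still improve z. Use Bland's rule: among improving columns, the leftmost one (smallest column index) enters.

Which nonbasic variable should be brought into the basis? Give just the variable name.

x2

Objective-row coefficients: x1: 0, x2: -39/5, s1: 1/5, s2: 0.
Improving columns: x2. Bland's rule picks the smallest column index → x2.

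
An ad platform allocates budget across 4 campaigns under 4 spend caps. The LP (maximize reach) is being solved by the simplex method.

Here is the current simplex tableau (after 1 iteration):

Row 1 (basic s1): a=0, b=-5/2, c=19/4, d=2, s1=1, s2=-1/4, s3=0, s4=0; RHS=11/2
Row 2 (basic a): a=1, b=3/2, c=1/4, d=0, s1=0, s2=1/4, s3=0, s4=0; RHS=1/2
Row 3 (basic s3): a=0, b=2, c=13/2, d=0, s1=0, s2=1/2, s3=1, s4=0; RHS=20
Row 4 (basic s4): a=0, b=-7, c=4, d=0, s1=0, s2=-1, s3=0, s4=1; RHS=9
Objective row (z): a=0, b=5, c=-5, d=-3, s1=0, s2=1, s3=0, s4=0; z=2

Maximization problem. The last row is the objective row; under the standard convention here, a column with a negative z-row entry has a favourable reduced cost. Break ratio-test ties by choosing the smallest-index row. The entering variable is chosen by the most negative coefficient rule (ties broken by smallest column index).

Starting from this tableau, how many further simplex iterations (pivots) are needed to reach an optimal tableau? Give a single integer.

2

pivot: c in, s1 out → z = 148/19
pivot: d in, c out → z = 41/4
No improving column remains; optimal.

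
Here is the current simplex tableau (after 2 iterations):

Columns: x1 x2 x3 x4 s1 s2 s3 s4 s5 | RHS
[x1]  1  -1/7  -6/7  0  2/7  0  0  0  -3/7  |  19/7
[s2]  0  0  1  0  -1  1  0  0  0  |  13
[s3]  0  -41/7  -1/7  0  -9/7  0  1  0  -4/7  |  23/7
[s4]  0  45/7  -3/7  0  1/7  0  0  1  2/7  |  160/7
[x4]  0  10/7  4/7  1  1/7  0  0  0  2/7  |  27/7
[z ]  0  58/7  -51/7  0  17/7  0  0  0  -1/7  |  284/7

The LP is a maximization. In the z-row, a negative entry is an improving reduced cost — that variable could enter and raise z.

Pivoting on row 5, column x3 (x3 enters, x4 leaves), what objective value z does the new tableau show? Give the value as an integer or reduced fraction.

359/4

Minimum ratio for x3: (27/7)/(4/7) = 27/4.
z changes by −(z-row coeff of x3)·ratio = −(-51/7)·(27/4) = 1377/28.
New z = 284/7 + (1377/28) = 359/4.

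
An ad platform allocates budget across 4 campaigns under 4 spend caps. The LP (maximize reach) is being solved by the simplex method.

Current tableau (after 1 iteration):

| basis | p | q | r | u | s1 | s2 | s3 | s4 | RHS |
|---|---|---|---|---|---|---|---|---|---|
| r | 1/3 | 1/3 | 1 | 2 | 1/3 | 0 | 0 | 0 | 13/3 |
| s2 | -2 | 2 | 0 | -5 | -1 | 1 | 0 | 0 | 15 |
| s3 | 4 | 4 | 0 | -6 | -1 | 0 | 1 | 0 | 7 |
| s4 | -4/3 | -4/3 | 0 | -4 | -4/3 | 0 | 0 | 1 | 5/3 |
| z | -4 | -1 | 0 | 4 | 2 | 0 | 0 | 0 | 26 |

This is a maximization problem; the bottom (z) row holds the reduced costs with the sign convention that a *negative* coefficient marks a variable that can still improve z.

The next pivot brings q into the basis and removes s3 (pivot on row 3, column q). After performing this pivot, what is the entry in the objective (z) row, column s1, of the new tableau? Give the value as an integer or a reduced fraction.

Pivot element is row 3, column q: 4.
Normalize row 3: new (row 3, s1) = (-1)/4 = -1/4.
z-row ← z-row − (-1)·(new row 3): 2 − (-1)·(-1/4) = 7/4.

7/4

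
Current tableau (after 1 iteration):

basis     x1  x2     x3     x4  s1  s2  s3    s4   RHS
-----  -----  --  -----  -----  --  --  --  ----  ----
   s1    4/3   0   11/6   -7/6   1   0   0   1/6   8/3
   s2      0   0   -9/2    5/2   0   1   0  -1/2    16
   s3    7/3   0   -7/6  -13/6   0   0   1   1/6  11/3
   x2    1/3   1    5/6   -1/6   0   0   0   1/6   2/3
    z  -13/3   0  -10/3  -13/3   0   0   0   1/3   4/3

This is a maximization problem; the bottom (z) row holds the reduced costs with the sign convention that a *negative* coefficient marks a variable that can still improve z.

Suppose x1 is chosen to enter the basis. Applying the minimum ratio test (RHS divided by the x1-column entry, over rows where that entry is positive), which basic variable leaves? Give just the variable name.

s3

Ratios: row 1 (s1): (8/3)/(4/3) = 2; row 2 (s2): entry 0 ≤ 0, skip; row 3 (s3): (11/3)/(7/3) = 11/7; row 4 (x2): (2/3)/(1/3) = 2.
Minimum ratio 11/7 is in the s3 row, so s3 leaves.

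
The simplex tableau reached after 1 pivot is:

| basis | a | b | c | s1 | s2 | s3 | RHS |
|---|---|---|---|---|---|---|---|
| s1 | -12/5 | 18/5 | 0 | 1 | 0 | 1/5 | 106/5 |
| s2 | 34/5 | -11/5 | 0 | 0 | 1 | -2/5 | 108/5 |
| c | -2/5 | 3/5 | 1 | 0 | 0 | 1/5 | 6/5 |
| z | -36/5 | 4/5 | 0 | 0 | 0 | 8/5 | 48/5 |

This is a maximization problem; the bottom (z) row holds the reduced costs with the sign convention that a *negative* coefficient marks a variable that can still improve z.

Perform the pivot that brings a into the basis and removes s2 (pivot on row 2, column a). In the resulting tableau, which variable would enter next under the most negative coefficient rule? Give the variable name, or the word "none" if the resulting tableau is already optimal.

b

Pivot element 34/5. New z-row = old z-row − (-36/5)·(row 2/(34/5)).
Updated z-row coefficients: a: 0, b: -26/17, c: 0, s1: 0, s2: 18/17, s3: 20/17.
The most negative is -26/17 in column b, so b would enter next.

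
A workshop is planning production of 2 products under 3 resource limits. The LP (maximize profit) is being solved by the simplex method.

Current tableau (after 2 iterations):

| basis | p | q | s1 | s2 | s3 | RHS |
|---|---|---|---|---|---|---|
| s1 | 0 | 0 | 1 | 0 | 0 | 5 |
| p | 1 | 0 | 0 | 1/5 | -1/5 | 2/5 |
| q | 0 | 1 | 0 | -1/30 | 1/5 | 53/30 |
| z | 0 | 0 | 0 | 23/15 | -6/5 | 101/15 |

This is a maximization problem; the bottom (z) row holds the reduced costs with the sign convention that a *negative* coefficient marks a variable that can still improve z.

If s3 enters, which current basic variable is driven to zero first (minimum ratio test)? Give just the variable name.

Ratios: row 1 (s1): entry 0 ≤ 0, skip; row 2 (p): entry -1/5 ≤ 0, skip; row 3 (q): (53/30)/(1/5) = 53/6.
Minimum ratio 53/6 is in the q row, so q leaves.

q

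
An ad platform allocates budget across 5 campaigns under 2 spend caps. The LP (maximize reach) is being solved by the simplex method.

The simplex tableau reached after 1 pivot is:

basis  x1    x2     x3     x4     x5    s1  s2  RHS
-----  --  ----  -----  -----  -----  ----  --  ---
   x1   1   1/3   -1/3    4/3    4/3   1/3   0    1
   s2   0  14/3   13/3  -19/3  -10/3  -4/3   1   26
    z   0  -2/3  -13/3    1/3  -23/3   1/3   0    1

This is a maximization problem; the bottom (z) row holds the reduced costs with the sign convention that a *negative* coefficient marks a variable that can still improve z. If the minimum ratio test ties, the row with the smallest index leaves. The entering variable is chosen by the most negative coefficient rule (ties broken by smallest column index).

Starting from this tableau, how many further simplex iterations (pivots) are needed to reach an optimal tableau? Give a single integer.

pivot: x5 in, x1 out → z = 27/4
pivot: x3 in, s2 out → z = 807/14
No improving column remains; optimal.

2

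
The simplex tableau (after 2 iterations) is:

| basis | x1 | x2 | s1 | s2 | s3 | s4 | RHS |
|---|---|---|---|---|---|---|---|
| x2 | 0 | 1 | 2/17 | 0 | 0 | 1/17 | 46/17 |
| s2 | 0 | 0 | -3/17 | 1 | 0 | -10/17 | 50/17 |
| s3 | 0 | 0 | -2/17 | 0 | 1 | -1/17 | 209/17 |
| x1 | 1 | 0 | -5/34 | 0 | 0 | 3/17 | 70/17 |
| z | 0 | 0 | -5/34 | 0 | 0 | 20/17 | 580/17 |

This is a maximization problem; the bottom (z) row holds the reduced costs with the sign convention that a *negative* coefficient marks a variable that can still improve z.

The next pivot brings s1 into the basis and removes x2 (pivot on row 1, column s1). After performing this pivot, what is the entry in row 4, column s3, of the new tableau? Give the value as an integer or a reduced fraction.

0

Pivot element is row 1, column s1: 2/17.
Normalize row 1: new (row 1, s3) = 0/(2/17) = 0.
row 4 ← row 4 − (-5/34)·(new row 1): 0 − (-5/34)·0 = 0.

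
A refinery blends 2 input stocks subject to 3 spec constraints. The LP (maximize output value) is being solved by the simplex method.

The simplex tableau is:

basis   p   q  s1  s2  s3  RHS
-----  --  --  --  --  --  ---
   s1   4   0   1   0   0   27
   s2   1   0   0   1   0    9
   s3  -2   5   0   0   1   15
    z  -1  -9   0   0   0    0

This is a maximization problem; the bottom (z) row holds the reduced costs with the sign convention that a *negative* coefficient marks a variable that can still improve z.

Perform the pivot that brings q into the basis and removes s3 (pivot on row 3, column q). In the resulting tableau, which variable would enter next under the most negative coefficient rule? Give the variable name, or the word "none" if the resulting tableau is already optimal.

Pivot element 5. New z-row = old z-row − (-9)·(row 3/5).
Updated z-row coefficients: p: -23/5, q: 0, s1: 0, s2: 0, s3: 9/5.
The most negative is -23/5 in column p, so p would enter next.

p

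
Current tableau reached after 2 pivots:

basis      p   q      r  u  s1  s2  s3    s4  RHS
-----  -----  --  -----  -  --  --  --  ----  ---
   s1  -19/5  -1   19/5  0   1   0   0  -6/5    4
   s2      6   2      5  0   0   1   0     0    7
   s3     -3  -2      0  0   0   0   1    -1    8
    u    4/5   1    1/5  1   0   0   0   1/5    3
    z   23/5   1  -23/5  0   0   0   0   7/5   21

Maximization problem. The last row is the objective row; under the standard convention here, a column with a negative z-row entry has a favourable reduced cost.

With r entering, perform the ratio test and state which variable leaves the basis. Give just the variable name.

s1

Ratios: row 1 (s1): 4/(19/5) = 20/19; row 2 (s2): 7/5 = 7/5; row 3 (s3): entry 0 ≤ 0, skip; row 4 (u): 3/(1/5) = 15.
Minimum ratio 20/19 is in the s1 row, so s1 leaves.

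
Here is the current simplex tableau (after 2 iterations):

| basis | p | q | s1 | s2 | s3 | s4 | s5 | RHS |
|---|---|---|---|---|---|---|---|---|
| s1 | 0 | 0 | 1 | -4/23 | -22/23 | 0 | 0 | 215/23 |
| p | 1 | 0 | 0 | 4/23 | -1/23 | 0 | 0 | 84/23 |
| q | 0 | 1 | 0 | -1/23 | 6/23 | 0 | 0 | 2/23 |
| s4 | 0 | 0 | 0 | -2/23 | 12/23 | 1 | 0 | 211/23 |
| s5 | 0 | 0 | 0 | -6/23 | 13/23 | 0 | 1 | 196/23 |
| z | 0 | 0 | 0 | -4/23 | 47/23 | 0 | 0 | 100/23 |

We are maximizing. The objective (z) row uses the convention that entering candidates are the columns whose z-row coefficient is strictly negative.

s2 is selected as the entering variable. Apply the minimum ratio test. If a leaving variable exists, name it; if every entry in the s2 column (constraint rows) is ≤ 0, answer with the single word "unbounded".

Ratios: row 1 (s1): entry -4/23 ≤ 0, skip; row 2 (p): (84/23)/(4/23) = 21; row 3 (q): entry -1/23 ≤ 0, skip; row 4 (s4): entry -2/23 ≤ 0, skip; row 5 (s5): entry -6/23 ≤ 0, skip.
Minimum ratio is in the p row, so p leaves.

p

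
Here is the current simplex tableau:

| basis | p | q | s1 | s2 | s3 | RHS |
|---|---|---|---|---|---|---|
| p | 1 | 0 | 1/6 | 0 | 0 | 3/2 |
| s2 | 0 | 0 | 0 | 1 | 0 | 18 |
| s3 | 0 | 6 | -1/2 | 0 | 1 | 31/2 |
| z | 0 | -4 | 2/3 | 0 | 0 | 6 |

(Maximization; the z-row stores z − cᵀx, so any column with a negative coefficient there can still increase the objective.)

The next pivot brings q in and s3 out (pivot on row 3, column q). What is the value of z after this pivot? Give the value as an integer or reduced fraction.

Minimum ratio for q: (31/2)/6 = 31/12.
z changes by −(z-row coeff of q)·ratio = −(-4)·(31/12) = 31/3.
New z = 6 + (31/3) = 49/3.

49/3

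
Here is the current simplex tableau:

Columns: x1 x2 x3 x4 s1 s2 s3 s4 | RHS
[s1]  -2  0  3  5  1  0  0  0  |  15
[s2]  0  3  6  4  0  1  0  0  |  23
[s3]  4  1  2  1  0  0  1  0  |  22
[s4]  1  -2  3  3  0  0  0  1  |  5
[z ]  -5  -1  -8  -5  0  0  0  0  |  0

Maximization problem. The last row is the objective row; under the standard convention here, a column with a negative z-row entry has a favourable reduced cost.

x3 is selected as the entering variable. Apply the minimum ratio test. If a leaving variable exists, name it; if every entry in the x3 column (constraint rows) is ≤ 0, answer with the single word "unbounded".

s4

Ratios: row 1 (s1): 15/3 = 5; row 2 (s2): 23/6 = 23/6; row 3 (s3): 22/2 = 11; row 4 (s4): 5/3 = 5/3.
Minimum ratio is in the s4 row, so s4 leaves.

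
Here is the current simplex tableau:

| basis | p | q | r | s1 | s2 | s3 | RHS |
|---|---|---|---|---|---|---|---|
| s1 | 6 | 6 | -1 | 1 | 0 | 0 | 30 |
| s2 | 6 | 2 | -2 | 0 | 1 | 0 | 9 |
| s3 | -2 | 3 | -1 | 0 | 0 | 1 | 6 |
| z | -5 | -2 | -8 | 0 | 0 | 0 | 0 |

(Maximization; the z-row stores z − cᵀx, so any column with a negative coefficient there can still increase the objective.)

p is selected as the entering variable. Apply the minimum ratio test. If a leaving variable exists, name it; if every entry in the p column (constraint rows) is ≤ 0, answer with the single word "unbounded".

s2

Ratios: row 1 (s1): 30/6 = 5; row 2 (s2): 9/6 = 3/2; row 3 (s3): entry -2 ≤ 0, skip.
Minimum ratio is in the s2 row, so s2 leaves.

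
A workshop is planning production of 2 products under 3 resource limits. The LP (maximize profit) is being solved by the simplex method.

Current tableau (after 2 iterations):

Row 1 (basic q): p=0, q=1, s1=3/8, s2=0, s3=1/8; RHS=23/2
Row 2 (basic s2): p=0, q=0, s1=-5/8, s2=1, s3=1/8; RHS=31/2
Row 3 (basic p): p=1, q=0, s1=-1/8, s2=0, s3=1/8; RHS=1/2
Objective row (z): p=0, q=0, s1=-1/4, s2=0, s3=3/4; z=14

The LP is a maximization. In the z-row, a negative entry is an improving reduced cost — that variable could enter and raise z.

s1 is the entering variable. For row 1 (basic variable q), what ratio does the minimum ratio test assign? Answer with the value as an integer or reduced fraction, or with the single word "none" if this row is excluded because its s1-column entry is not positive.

92/3

Ratio = RHS / (s1 entry) = (23/2) / (3/8) = 92/3.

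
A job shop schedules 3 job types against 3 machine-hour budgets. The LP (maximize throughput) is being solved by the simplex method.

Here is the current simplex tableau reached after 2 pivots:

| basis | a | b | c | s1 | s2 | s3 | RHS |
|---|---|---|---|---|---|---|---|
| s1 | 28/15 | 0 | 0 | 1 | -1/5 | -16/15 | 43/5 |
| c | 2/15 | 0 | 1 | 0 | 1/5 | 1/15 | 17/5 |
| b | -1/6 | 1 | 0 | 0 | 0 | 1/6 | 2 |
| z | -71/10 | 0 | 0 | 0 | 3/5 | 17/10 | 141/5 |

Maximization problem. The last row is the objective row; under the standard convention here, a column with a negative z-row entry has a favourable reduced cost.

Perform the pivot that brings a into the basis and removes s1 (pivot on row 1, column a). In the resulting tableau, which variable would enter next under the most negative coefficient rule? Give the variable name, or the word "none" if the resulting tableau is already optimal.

Pivot element 28/15. New z-row = old z-row − (-71/10)·(row 1/(28/15)).
Updated z-row coefficients: a: 0, b: 0, c: 0, s1: 213/56, s2: -9/56, s3: -33/14.
The most negative is -33/14 in column s3, so s3 would enter next.

s3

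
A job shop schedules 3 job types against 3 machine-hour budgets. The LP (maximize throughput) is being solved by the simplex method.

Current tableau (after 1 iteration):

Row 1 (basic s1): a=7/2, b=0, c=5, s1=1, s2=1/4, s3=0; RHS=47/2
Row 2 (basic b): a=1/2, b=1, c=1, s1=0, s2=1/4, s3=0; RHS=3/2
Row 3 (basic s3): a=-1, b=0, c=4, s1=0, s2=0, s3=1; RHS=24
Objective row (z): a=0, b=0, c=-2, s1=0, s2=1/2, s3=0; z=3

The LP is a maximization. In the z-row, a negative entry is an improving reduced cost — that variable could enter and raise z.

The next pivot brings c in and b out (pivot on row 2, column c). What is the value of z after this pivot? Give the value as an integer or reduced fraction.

6

Minimum ratio for c: (3/2)/1 = 3/2.
z changes by −(z-row coeff of c)·ratio = −(-2)·(3/2) = 3.
New z = 3 + 3 = 6.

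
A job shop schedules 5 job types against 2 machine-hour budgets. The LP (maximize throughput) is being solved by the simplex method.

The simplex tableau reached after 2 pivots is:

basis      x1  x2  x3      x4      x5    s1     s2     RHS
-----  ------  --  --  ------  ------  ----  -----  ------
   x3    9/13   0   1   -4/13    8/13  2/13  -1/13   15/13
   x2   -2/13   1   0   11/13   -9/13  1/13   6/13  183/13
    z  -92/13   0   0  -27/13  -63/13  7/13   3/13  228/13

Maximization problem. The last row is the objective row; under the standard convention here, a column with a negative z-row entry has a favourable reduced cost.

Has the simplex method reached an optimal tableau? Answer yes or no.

no

Column x1 has objective-row coefficient -92/13, which is negative; an improving pivot exists, so not yet optimal.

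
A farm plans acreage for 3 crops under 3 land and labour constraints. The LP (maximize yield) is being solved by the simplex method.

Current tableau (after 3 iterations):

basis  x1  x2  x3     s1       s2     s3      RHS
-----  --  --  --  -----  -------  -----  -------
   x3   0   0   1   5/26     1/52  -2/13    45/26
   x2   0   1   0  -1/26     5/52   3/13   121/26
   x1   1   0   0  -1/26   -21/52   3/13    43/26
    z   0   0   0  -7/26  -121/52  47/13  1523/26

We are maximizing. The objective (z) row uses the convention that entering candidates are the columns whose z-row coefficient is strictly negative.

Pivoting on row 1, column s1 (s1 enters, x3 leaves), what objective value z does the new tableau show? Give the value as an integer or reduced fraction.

Minimum ratio for s1: (45/26)/(5/26) = 9.
z changes by −(z-row coeff of s1)·ratio = −(-7/26)·9 = 63/26.
New z = 1523/26 + (63/26) = 61.

61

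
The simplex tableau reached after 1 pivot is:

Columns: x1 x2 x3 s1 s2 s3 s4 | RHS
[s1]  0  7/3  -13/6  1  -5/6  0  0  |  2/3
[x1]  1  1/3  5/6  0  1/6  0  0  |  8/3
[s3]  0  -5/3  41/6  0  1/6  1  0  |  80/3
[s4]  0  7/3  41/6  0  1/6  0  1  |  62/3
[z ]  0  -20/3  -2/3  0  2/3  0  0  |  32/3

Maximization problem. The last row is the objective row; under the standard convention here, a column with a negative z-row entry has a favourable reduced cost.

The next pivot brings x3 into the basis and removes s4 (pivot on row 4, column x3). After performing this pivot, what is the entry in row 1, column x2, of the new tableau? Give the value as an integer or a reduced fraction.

126/41

Pivot element is row 4, column x3: 41/6.
Normalize row 4: new (row 4, x2) = (7/3)/(41/6) = 14/41.
row 1 ← row 1 − (-13/6)·(new row 4): 7/3 − (-13/6)·(14/41) = 126/41.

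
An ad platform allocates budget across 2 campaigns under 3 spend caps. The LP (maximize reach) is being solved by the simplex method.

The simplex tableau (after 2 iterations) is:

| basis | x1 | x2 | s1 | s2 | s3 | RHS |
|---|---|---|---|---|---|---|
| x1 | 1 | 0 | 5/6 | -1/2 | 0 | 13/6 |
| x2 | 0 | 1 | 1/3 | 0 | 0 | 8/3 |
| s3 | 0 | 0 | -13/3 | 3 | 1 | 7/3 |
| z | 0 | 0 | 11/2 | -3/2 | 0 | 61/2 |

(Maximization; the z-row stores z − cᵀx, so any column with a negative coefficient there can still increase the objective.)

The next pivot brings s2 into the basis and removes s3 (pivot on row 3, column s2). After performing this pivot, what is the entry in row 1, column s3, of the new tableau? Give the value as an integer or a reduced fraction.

Pivot element is row 3, column s2: 3.
Normalize row 3: new (row 3, s3) = 1/3 = 1/3.
row 1 ← row 1 − (-1/2)·(new row 3): 0 − (-1/2)·(1/3) = 1/6.

1/6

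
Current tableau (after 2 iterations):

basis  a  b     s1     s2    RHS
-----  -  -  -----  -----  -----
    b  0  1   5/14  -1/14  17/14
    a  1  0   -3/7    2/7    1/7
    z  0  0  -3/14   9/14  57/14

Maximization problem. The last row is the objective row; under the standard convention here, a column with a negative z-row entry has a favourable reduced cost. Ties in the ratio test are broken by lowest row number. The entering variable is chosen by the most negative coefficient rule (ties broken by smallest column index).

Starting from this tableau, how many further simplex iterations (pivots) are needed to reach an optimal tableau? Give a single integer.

1

pivot: s1 in, b out → z = 24/5
No improving column remains; optimal.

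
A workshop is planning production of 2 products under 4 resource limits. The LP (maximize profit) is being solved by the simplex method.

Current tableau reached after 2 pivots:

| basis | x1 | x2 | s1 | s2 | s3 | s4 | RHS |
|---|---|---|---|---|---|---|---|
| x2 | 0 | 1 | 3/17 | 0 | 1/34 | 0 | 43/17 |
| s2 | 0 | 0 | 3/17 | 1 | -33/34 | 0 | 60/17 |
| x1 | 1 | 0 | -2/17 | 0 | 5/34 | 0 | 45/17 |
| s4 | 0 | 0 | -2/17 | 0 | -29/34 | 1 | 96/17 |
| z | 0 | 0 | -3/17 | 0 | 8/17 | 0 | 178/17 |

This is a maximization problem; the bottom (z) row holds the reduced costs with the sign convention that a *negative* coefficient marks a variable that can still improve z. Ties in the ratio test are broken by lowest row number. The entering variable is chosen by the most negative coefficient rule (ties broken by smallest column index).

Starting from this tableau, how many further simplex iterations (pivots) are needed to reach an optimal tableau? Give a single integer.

pivot: s1 in, x2 out → z = 13
No improving column remains; optimal.

1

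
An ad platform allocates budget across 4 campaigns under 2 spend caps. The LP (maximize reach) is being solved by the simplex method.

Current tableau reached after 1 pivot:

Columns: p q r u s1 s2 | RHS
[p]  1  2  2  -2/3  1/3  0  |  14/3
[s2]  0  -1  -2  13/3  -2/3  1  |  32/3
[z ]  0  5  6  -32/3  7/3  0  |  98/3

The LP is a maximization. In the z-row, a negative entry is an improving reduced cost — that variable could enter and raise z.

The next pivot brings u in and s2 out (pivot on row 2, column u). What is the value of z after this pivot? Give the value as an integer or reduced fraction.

Minimum ratio for u: (32/3)/(13/3) = 32/13.
z changes by −(z-row coeff of u)·ratio = −(-32/3)·(32/13) = 1024/39.
New z = 98/3 + (1024/39) = 766/13.

766/13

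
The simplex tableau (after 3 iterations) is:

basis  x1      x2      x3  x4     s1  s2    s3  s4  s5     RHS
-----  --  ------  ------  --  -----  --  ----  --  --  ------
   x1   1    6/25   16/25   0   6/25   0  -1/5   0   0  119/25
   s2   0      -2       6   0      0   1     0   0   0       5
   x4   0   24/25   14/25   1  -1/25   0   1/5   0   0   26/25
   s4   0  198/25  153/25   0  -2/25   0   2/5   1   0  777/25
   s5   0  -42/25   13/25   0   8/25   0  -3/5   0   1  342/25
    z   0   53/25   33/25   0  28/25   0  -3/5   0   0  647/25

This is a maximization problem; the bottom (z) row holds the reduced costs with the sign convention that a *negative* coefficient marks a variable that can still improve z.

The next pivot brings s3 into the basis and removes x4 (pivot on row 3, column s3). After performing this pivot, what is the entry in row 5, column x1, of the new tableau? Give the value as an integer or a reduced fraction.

Pivot element is row 3, column s3: 1/5.
Normalize row 3: new (row 3, x1) = 0/(1/5) = 0.
row 5 ← row 5 − (-3/5)·(new row 3): 0 − (-3/5)·0 = 0.

0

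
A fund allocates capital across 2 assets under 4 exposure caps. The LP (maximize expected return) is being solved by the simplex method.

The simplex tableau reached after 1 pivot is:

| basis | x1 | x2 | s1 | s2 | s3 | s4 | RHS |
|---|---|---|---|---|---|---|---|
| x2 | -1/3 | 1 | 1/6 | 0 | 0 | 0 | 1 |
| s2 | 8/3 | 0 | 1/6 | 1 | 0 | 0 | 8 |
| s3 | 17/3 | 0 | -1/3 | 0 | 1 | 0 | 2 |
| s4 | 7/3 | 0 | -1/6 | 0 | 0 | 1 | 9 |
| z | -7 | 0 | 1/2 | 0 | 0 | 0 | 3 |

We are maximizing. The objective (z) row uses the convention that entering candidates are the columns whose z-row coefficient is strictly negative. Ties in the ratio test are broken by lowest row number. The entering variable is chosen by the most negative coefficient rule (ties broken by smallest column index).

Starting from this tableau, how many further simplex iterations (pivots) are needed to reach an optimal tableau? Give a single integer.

1

pivot: x1 in, s3 out → z = 93/17
No improving column remains; optimal.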